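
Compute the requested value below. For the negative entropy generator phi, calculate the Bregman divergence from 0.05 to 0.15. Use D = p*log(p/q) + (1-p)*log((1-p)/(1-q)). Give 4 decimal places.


Bregman divergence with negative entropy generator:
D = p*log(p/q) + (1-p)*log((1-p)/(1-q)).
p = 0.05, q = 0.15.
p*log(p/q) = 0.05*log(0.05/0.15) = -0.054931.
(1-p)*log((1-p)/(1-q)) = 0.95*log(0.95/0.85) = 0.105664.
D = -0.054931 + 0.105664 = 0.0507

0.0507


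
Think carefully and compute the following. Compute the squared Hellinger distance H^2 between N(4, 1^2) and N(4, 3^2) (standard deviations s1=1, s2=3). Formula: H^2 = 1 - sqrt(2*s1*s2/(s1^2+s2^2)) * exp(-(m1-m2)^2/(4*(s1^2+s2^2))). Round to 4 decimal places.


Squared Hellinger distance for Gaussians:
H^2 = 1 - sqrt(2*s1*s2/(s1^2+s2^2)) * exp(-(m1-m2)^2/(4*(s1^2+s2^2))).
s1^2 = 1, s2^2 = 9, s1^2+s2^2 = 10.
sqrt(2*1*3/(10)) = 0.774597.
(m1-m2)^2 = (0)^2 = 0.
exp(-0/(4*10)) = exp(0.0) = 1.0.
H^2 = 1 - 0.774597*1.0 = 0.2254

0.2254


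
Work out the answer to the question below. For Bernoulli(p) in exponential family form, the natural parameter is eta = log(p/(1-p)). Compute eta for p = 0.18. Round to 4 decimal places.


Natural parameter for Bernoulli: eta = log(p/(1-p)).
p = 0.18, 1-p = 0.82.
p/(1-p) = 0.219512.
eta = log(0.219512) = -1.5163

-1.5163


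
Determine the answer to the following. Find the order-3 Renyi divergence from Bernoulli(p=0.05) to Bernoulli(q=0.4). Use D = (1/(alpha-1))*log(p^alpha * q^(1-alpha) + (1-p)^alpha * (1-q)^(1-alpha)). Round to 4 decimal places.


Renyi divergence of order alpha between Bernoulli distributions:
D = (1/(alpha-1))*log(p^alpha * q^(1-alpha) + (1-p)^alpha * (1-q)^(1-alpha)).
alpha = 3, p = 0.05, q = 0.4.
p^alpha * q^(1-alpha) = 0.05^3 * 0.4^-2 = 0.000781.
(1-p)^alpha * (1-q)^(1-alpha) = 0.95^3 * 0.6^-2 = 2.381597.
sum = 0.000781 + 2.381597 = 2.382378.
D = (1/2)*log(2.382378) = 0.4340

0.4340


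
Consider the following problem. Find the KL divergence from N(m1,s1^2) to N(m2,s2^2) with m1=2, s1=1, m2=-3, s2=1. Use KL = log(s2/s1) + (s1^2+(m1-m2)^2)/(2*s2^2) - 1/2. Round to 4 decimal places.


KL divergence between normal distributions:
KL = log(s2/s1) + (s1^2 + (m1-m2)^2)/(2*s2^2) - 1/2.
log(1/1) = 0.0.
(1^2 + (2--3)^2)/(2*1^2) = (1 + 25)/2 = 13.0.
KL = 0.0 + 13.0 - 0.5 = 12.5000

12.5000


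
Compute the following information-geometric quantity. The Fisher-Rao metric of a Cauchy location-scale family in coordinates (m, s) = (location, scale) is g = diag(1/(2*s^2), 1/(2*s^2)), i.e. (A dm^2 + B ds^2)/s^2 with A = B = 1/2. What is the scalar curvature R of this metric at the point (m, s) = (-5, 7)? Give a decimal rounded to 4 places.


The metric has the form g = (A dm^2 + B ds^2)/s^2 with A = 1/2, B = 1/2.
Substitute u = sqrt(A/B)*m: g = B*(du^2 + ds^2)/s^2, i.e. B times the
Poincare upper half-plane metric, which has constant Gaussian curvature -1.
Scaling a 2D metric by a constant c divides the Gaussian curvature by c,
so K = -1/B = -1/(1/2) = -2.0000 everywhere (the point (m, s) = (-5, 7) is irrelevant:
the curvature is constant).
Scalar curvature in dimension 2: R = 2K = -2/(1/2) = -4.0000.

-4.0000


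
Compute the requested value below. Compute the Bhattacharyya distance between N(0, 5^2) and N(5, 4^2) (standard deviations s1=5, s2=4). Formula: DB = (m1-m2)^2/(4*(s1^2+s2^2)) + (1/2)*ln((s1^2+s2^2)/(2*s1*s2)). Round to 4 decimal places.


Bhattacharyya distance between two Gaussians:
DB = (m1-m2)^2/(4*(s1^2+s2^2)) + (1/2)*ln((s1^2+s2^2)/(2*s1*s2)).
(m1-m2)^2 = (-5)^2 = 25.
s1^2+s2^2 = 25 + 16 = 41.
term1 = 25/164 = 0.152439.
term2 = 0.5*ln(41/40.0) = 0.012346.
DB = 0.152439 + 0.012346 = 0.1648

0.1648


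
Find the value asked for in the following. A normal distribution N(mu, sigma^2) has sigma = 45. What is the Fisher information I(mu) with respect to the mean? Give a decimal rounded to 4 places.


The Fisher information for the mean of a normal distribution is I(mu) = 1/sigma^2.
sigma = 45, so sigma^2 = 2025.
I(mu) = 1/2025 = 0.0005

0.0005


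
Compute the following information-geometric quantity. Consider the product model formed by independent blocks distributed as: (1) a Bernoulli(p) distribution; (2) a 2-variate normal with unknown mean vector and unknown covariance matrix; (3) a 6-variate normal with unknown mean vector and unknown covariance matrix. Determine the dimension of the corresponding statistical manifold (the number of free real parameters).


The dimension of a statistical manifold equals the number of free
(independent) real parameters of the model. For a product of independent
blocks the parameter counts add.
- Bernoulli (p): 1.
- 2-variate normal: 2 (mean) + 2*3/2 = 3 (symmetric covariance) = 5.
- 6-variate normal: 6 (mean) + 6*7/2 = 21 (symmetric covariance) = 27.
Total = 1 + 5 + 27 = 33.
Dimension = 33

33


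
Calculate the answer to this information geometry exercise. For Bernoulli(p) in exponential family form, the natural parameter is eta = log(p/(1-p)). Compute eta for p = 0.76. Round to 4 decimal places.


Natural parameter for Bernoulli: eta = log(p/(1-p)).
p = 0.76, 1-p = 0.24.
p/(1-p) = 3.166667.
eta = log(3.166667) = 1.1527

1.1527


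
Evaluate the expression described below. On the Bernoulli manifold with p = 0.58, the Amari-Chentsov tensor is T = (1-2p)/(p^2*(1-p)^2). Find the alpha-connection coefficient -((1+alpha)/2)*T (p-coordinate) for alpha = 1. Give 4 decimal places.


Skewness (Amari-Chentsov) tensor: T = (1-2p)/(p^2*(1-p)^2).
p = 0.58, 1-2p = -0.16, p^2 = 0.3364, (1-p)^2 = 0.1764.
T = -0.16/(0.3364 * 0.1764) = -2.696283.
In the p-coordinate, Gamma^(alpha) = Gamma^(0) - (alpha/2)*T with Gamma^(0) = (1/2)*g'(p) = -T/2,
so Gamma^(alpha) = -((1+alpha)/2)*T.
alpha = 1, -(1+alpha)/2 = -1.0.
Gamma = -1.0 * -2.696283 = 2.6963

2.6963


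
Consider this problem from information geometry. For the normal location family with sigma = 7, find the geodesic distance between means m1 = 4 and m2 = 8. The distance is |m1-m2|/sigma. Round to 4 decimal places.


On the fixed-variance normal subfamily, geodesic distance = |m1-m2|/sigma.
|4 - 8| = 4.
sigma = 7.
d = 4/7 = 0.5714

0.5714


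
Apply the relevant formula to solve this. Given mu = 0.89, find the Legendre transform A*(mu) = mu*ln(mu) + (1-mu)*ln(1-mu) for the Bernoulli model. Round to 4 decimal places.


Legendre transform for Bernoulli:
A*(mu) = mu*log(mu) + (1-mu)*log(1-mu).
mu = 0.89, 1-mu = 0.11.
mu*log(mu) = 0.89*log(0.89) = -0.103715.
(1-mu)*log(1-mu) = 0.11*log(0.11) = -0.2428.
A* = -0.103715 + -0.2428 = -0.3465

-0.3465


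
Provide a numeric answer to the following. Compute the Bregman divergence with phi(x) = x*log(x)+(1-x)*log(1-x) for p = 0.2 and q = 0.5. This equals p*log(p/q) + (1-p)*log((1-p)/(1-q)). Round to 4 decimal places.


Bregman divergence with negative entropy generator:
D = p*log(p/q) + (1-p)*log((1-p)/(1-q)).
p = 0.2, q = 0.5.
p*log(p/q) = 0.2*log(0.2/0.5) = -0.183258.
(1-p)*log((1-p)/(1-q)) = 0.8*log(0.8/0.5) = 0.376003.
D = -0.183258 + 0.376003 = 0.1927

0.1927


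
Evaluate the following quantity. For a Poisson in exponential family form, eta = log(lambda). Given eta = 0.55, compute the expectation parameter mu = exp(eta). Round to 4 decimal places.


Expectation parameter for Poisson exponential family:
mu = exp(eta).
eta = 0.55.
mu = exp(0.55) = 1.7333

1.7333


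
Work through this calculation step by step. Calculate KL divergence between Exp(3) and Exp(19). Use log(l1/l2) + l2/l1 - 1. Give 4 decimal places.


KL divergence for exponential family:
KL = log(l1/l2) + l2/l1 - 1.
log(3/19) = -1.845827.
19/3 = 6.333333.
KL = -1.845827 + 6.333333 - 1 = 3.4875

3.4875


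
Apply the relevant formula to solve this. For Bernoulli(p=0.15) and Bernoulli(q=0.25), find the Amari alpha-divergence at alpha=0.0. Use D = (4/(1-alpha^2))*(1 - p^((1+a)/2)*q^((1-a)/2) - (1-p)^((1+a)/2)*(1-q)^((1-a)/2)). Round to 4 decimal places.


Amari alpha-divergence:
D = (4/(1-alpha^2))*(1 - p^((1+a)/2)*q^((1-a)/2) - (1-p)^((1+a)/2)*(1-q)^((1-a)/2)).
alpha = 0.0, p = 0.15, q = 0.25.
e1 = (1+alpha)/2 = 0.5, e2 = (1-alpha)/2 = 0.5.
t1 = p^e1 * q^e2 = 0.15^0.5 * 0.25^0.5 = 0.193649.
t2 = (1-p)^e1 * (1-q)^e2 = 0.85^0.5 * 0.75^0.5 = 0.798436.
4/(1-alpha^2) = 4.0.
D = 4.0*(1 - 0.193649 - 0.798436) = 0.0317

0.0317


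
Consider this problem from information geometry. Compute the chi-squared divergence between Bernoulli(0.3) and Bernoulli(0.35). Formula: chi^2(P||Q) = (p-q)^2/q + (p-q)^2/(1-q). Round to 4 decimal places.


Chi-squared divergence between Bernoulli distributions:
chi^2 = (p-q)^2/q + (p-q)^2/(1-q).
p = 0.3, q = 0.35, p-q = -0.05.
(p-q)^2 = 0.0025.
term1 = 0.0025/0.35 = 0.007143.
term2 = 0.0025/0.65 = 0.003846.
chi^2 = 0.007143 + 0.003846 = 0.0110

0.0110


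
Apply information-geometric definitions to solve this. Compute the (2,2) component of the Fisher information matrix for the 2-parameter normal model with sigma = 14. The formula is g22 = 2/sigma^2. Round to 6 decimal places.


For the 2-parameter normal family, the Fisher metric has:
  g11 = 1/sigma^2, g22 = 2/sigma^2.
sigma = 14, sigma^2 = 196.
g22 = 0.010204

0.010204


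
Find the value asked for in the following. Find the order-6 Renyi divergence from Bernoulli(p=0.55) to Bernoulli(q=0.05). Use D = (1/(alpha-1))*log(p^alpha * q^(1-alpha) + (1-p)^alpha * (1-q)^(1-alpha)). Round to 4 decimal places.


Renyi divergence of order alpha between Bernoulli distributions:
D = (1/(alpha-1))*log(p^alpha * q^(1-alpha) + (1-p)^alpha * (1-q)^(1-alpha)).
alpha = 6, p = 0.55, q = 0.05.
p^alpha * q^(1-alpha) = 0.55^6 * 0.05^-5 = 88578.05.
(1-p)^alpha * (1-q)^(1-alpha) = 0.45^6 * 0.95^-5 = 0.010731.
sum = 88578.05 + 0.010731 = 88578.060731.
D = (1/5)*log(88578.060731) = 2.2783

2.2783


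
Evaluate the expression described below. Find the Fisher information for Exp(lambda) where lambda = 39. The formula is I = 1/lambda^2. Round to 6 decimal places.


Fisher information for exponential: I(lambda) = 1/lambda^2.
lambda = 39, lambda^2 = 1521.
I = 1/1521 = 0.000657

0.000657


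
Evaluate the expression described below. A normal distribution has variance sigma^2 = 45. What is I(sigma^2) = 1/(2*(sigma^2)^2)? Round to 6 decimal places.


Fisher information for variance: I(sigma^2) = 1/(2*sigma^4).
sigma^2 = 45, so sigma^4 = 2025.
I = 1/(2*2025) = 1/4050 = 0.000247

0.000247


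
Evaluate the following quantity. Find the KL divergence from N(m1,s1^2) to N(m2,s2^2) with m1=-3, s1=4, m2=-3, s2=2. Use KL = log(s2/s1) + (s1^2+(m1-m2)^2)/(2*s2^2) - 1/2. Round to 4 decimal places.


KL divergence between normal distributions:
KL = log(s2/s1) + (s1^2 + (m1-m2)^2)/(2*s2^2) - 1/2.
log(2/4) = -0.693147.
(4^2 + (-3--3)^2)/(2*2^2) = (16 + 0)/8 = 2.0.
KL = -0.693147 + 2.0 - 0.5 = 0.8069

0.8069


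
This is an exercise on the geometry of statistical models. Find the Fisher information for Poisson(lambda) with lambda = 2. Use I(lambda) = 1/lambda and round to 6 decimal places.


Fisher information for Poisson: I(lambda) = 1/lambda.
lambda = 2.
I(lambda) = 1/2 = 0.500000

0.500000


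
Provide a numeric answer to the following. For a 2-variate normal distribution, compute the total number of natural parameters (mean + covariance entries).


Exponential family dimension calculation:
For 2-dim MVN: mean has 2 params, covariance has 2*3/2 = 3 unique entries.
Total dim = 2 + 3 = 5.

5


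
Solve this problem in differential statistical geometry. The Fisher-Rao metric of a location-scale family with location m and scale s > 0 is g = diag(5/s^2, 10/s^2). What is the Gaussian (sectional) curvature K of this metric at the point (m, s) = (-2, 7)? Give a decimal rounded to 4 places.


The metric has the form g = (A dm^2 + B ds^2)/s^2 with A = 5, B = 10.
Substitute u = sqrt(A/B)*m: g = B*(du^2 + ds^2)/s^2, i.e. B times the
Poincare upper half-plane metric, which has constant Gaussian curvature -1.
Scaling a 2D metric by a constant c divides the Gaussian curvature by c,
so K = -1/B = -1/(10) = -0.1000 everywhere (the point (m, s) = (-2, 7) is irrelevant:
the curvature is constant).
The requested Gaussian curvature is K = -0.1000.

-0.1000


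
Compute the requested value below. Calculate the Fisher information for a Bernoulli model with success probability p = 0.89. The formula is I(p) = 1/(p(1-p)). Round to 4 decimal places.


For Bernoulli(p), Fisher information is I(p) = 1/(p*(1-p)).
p = 0.89, 1-p = 0.11.
p*(1-p) = 0.0979.
I(p) = 1/0.0979 = 10.2145

10.2145


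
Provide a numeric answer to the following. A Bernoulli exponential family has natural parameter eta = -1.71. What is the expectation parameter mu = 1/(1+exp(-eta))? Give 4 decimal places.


Dual coordinate (expectation parameter) for Bernoulli:
mu = 1/(1+exp(-eta)).
eta = -1.71.
exp(-eta) = exp(1.71) = 5.528961.
mu = 1/(1+5.528961) = 0.1532

0.1532


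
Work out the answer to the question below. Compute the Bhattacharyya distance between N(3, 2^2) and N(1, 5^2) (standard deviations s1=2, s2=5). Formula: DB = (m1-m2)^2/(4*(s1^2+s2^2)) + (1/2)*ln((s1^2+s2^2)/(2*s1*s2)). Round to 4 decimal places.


Bhattacharyya distance between two Gaussians:
DB = (m1-m2)^2/(4*(s1^2+s2^2)) + (1/2)*ln((s1^2+s2^2)/(2*s1*s2)).
(m1-m2)^2 = (2)^2 = 4.
s1^2+s2^2 = 4 + 25 = 29.
term1 = 4/116 = 0.034483.
term2 = 0.5*ln(29/20.0) = 0.185782.
DB = 0.034483 + 0.185782 = 0.2203

0.2203


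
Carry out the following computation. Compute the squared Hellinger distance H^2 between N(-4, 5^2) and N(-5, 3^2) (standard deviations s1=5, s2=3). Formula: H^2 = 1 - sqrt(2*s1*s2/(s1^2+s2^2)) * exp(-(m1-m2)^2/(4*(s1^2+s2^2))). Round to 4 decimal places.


Squared Hellinger distance for Gaussians:
H^2 = 1 - sqrt(2*s1*s2/(s1^2+s2^2)) * exp(-(m1-m2)^2/(4*(s1^2+s2^2))).
s1^2 = 25, s2^2 = 9, s1^2+s2^2 = 34.
sqrt(2*5*3/(34)) = 0.939336.
(m1-m2)^2 = (1)^2 = 1.
exp(-1/(4*34)) = exp(-0.007353) = 0.992674.
H^2 = 1 - 0.939336*0.992674 = 0.0675

0.0675


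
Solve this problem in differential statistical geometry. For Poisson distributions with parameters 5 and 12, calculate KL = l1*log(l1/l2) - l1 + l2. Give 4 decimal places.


KL divergence for Poisson:
KL = l1*log(l1/l2) - l1 + l2.
l1 = 5, l2 = 12.
log(5/12) = -0.875469.
l1*log(l1/l2) = 5 * -0.875469 = -4.377344.
KL = -4.377344 - 5 + 12 = 2.6227

2.6227


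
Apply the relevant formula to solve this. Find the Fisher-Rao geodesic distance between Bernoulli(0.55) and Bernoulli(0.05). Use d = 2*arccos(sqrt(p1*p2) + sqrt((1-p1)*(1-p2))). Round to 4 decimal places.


Geodesic distance on Bernoulli manifold:
d(p1,p2) = 2*arccos(sqrt(p1*p2) + sqrt((1-p1)*(1-p2))).
sqrt(p1*p2) = sqrt(0.55*0.05) = 0.165831.
sqrt((1-p1)*(1-p2)) = sqrt(0.45*0.95) = 0.653835.
arg = 0.165831 + 0.653835 = 0.819666.
d = 2*arccos(0.819666) = 1.2199

1.2199


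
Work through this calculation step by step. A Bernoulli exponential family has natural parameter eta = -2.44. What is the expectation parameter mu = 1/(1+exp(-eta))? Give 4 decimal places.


Dual coordinate (expectation parameter) for Bernoulli:
mu = 1/(1+exp(-eta)).
eta = -2.44.
exp(-eta) = exp(2.44) = 11.473041.
mu = 1/(1+11.473041) = 0.0802

0.0802


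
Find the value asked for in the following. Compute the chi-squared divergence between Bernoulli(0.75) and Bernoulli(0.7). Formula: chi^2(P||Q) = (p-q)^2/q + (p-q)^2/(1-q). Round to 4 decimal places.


Chi-squared divergence between Bernoulli distributions:
chi^2 = (p-q)^2/q + (p-q)^2/(1-q).
p = 0.75, q = 0.7, p-q = 0.05.
(p-q)^2 = 0.0025.
term1 = 0.0025/0.7 = 0.003571.
term2 = 0.0025/0.3 = 0.008333.
chi^2 = 0.003571 + 0.008333 = 0.0119

0.0119


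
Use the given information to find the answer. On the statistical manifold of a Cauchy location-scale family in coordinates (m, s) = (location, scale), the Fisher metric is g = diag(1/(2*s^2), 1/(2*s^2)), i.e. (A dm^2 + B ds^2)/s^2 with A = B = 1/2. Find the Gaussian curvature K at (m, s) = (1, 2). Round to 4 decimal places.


The metric has the form g = (A dm^2 + B ds^2)/s^2 with A = 1/2, B = 1/2.
Substitute u = sqrt(A/B)*m: g = B*(du^2 + ds^2)/s^2, i.e. B times the
Poincare upper half-plane metric, which has constant Gaussian curvature -1.
Scaling a 2D metric by a constant c divides the Gaussian curvature by c,
so K = -1/B = -1/(1/2) = -2.0000 everywhere (the point (m, s) = (1, 2) is irrelevant:
the curvature is constant).
The requested Gaussian curvature is K = -2.0000.

-2.0000


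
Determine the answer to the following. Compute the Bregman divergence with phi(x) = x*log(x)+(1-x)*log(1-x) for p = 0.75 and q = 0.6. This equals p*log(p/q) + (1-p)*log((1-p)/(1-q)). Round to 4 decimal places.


Bregman divergence with negative entropy generator:
D = p*log(p/q) + (1-p)*log((1-p)/(1-q)).
p = 0.75, q = 0.6.
p*log(p/q) = 0.75*log(0.75/0.6) = 0.167358.
(1-p)*log((1-p)/(1-q)) = 0.25*log(0.25/0.4) = -0.117501.
D = 0.167358 + -0.117501 = 0.0499

0.0499


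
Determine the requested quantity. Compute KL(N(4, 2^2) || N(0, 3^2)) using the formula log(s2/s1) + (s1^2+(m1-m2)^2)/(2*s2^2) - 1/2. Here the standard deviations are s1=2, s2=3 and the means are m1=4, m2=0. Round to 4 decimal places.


KL divergence between normal distributions:
KL = log(s2/s1) + (s1^2 + (m1-m2)^2)/(2*s2^2) - 1/2.
log(3/2) = 0.405465.
(2^2 + (4-0)^2)/(2*3^2) = (4 + 16)/18 = 1.111111.
KL = 0.405465 + 1.111111 - 0.5 = 1.0166

1.0166


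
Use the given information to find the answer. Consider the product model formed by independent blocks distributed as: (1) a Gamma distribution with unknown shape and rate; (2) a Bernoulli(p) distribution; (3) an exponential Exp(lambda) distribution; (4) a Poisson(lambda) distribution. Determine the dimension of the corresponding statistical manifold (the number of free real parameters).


The dimension of a statistical manifold equals the number of free
(independent) real parameters of the model. For a product of independent
blocks the parameter counts add.
- Gamma (shape, rate): 2.
- Bernoulli (p): 1.
- exponential (lambda): 1.
- Poisson (lambda): 1.
Total = 2 + 1 + 1 + 1 = 5.
Dimension = 5

5


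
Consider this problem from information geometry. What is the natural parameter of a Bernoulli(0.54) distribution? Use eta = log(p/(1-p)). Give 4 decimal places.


Natural parameter for Bernoulli: eta = log(p/(1-p)).
p = 0.54, 1-p = 0.46.
p/(1-p) = 1.173913.
eta = log(1.173913) = 0.1603

0.1603


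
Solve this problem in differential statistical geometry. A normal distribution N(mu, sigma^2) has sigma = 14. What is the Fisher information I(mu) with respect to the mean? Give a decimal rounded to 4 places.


The Fisher information for the mean of a normal distribution is I(mu) = 1/sigma^2.
sigma = 14, so sigma^2 = 196.
I(mu) = 1/196 = 0.0051

0.0051


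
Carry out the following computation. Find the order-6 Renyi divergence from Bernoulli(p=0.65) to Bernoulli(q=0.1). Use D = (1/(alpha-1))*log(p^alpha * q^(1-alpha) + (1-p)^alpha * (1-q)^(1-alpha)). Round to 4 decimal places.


Renyi divergence of order alpha between Bernoulli distributions:
D = (1/(alpha-1))*log(p^alpha * q^(1-alpha) + (1-p)^alpha * (1-q)^(1-alpha)).
alpha = 6, p = 0.65, q = 0.1.
p^alpha * q^(1-alpha) = 0.65^6 * 0.1^-5 = 7541.889062.
(1-p)^alpha * (1-q)^(1-alpha) = 0.35^6 * 0.9^-5 = 0.003113.
sum = 7541.889062 + 0.003113 = 7541.892176.
D = (1/5)*log(7541.892176) = 1.7856

1.7856


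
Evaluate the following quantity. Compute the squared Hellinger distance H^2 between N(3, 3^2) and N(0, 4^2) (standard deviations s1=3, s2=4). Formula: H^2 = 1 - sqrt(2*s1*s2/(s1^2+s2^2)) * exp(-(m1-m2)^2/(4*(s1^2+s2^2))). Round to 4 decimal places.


Squared Hellinger distance for Gaussians:
H^2 = 1 - sqrt(2*s1*s2/(s1^2+s2^2)) * exp(-(m1-m2)^2/(4*(s1^2+s2^2))).
s1^2 = 9, s2^2 = 16, s1^2+s2^2 = 25.
sqrt(2*3*4/(25)) = 0.979796.
(m1-m2)^2 = (3)^2 = 9.
exp(-9/(4*25)) = exp(-0.09) = 0.913931.
H^2 = 1 - 0.979796*0.913931 = 0.1045

0.1045


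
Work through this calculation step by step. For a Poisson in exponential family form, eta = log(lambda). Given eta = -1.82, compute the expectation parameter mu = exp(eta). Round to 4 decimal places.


Expectation parameter for Poisson exponential family:
mu = exp(eta).
eta = -1.82.
mu = exp(-1.82) = 0.1620

0.1620


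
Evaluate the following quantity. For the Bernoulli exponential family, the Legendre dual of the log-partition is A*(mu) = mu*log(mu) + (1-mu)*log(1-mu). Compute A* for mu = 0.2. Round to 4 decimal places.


Legendre transform for Bernoulli:
A*(mu) = mu*log(mu) + (1-mu)*log(1-mu).
mu = 0.2, 1-mu = 0.8.
mu*log(mu) = 0.2*log(0.2) = -0.321888.
(1-mu)*log(1-mu) = 0.8*log(0.8) = -0.178515.
A* = -0.321888 + -0.178515 = -0.5004

-0.5004


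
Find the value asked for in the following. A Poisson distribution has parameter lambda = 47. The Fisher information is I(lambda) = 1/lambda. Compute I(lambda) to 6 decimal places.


Fisher information for Poisson: I(lambda) = 1/lambda.
lambda = 47.
I(lambda) = 1/47 = 0.021277

0.021277


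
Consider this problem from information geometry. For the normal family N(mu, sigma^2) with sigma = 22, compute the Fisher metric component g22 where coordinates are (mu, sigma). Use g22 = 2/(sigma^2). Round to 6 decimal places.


For the 2-parameter normal family, the Fisher metric has:
  g11 = 1/sigma^2, g22 = 2/sigma^2.
sigma = 22, sigma^2 = 484.
g22 = 0.004132

0.004132


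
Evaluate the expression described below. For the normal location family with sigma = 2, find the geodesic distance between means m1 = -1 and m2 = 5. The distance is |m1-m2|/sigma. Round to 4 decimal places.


On the fixed-variance normal subfamily, geodesic distance = |m1-m2|/sigma.
|-1 - 5| = 6.
sigma = 2.
d = 6/2 = 3.0000

3.0000


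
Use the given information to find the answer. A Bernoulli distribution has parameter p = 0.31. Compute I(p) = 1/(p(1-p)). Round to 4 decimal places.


For Bernoulli(p), Fisher information is I(p) = 1/(p*(1-p)).
p = 0.31, 1-p = 0.69.
p*(1-p) = 0.2139.
I(p) = 1/0.2139 = 4.6751

4.6751


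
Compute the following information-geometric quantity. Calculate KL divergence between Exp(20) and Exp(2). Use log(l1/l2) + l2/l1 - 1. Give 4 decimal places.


KL divergence for exponential family:
KL = log(l1/l2) + l2/l1 - 1.
log(20/2) = 2.302585.
2/20 = 0.1.
KL = 2.302585 + 0.1 - 1 = 1.4026

1.4026


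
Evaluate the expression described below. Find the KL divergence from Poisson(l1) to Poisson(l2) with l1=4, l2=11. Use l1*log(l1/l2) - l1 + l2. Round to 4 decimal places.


KL divergence for Poisson:
KL = l1*log(l1/l2) - l1 + l2.
l1 = 4, l2 = 11.
log(4/11) = -1.011601.
l1*log(l1/l2) = 4 * -1.011601 = -4.046404.
KL = -4.046404 - 4 + 11 = 2.9536

2.9536


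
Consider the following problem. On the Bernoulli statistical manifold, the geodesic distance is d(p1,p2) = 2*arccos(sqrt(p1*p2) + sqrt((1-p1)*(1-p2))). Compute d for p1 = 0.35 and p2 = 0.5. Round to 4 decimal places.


Geodesic distance on Bernoulli manifold:
d(p1,p2) = 2*arccos(sqrt(p1*p2) + sqrt((1-p1)*(1-p2))).
sqrt(p1*p2) = sqrt(0.35*0.5) = 0.41833.
sqrt((1-p1)*(1-p2)) = sqrt(0.65*0.5) = 0.570088.
arg = 0.41833 + 0.570088 = 0.988418.
d = 2*arccos(0.988418) = 0.3047

0.3047


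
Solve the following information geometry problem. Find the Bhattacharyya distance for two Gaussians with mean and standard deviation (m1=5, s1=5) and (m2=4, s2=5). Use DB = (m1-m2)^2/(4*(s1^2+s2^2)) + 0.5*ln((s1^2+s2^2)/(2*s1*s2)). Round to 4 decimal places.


Bhattacharyya distance between two Gaussians:
DB = (m1-m2)^2/(4*(s1^2+s2^2)) + (1/2)*ln((s1^2+s2^2)/(2*s1*s2)).
(m1-m2)^2 = (1)^2 = 1.
s1^2+s2^2 = 25 + 25 = 50.
term1 = 1/200 = 0.005.
term2 = 0.5*ln(50/50.0) = 0.0.
DB = 0.005 + 0.0 = 0.0050

0.0050


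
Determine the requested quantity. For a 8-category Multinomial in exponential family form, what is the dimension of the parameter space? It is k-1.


Exponential family dimension calculation:
For Multinomial with k=8 categories, dim = k-1 = 7.

7


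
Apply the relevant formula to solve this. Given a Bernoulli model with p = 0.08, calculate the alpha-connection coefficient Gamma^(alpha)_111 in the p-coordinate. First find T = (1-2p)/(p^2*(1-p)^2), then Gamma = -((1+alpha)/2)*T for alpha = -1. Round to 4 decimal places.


Skewness (Amari-Chentsov) tensor: T = (1-2p)/(p^2*(1-p)^2).
p = 0.08, 1-2p = 0.84, p^2 = 0.0064, (1-p)^2 = 0.8464.
T = 0.84/(0.0064 * 0.8464) = 155.068526.
In the p-coordinate, Gamma^(alpha) = Gamma^(0) - (alpha/2)*T with Gamma^(0) = (1/2)*g'(p) = -T/2,
so Gamma^(alpha) = -((1+alpha)/2)*T.
alpha = -1, -(1+alpha)/2 = 0.0.
Gamma = 0.0 * 155.068526 = 0.0000

0.0000


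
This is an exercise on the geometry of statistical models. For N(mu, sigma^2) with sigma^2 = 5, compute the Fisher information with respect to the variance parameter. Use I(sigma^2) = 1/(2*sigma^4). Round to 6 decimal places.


Fisher information for variance: I(sigma^2) = 1/(2*sigma^4).
sigma^2 = 5, so sigma^4 = 25.
I = 1/(2*25) = 1/50 = 0.020000

0.020000


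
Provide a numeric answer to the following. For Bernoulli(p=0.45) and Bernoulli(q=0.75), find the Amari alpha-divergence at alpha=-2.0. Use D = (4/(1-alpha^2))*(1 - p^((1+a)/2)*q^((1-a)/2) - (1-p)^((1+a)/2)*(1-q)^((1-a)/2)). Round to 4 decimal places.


Amari alpha-divergence:
D = (4/(1-alpha^2))*(1 - p^((1+a)/2)*q^((1-a)/2) - (1-p)^((1+a)/2)*(1-q)^((1-a)/2)).
alpha = -2.0, p = 0.45, q = 0.75.
e1 = (1+alpha)/2 = -0.5, e2 = (1-alpha)/2 = 1.5.
t1 = p^e1 * q^e2 = 0.45^-0.5 * 0.75^1.5 = 0.968246.
t2 = (1-p)^e1 * (1-q)^e2 = 0.55^-0.5 * 0.25^1.5 = 0.16855.
4/(1-alpha^2) = -1.333333.
D = -1.333333*(1 - 0.968246 - 0.16855) = 0.1824

0.1824


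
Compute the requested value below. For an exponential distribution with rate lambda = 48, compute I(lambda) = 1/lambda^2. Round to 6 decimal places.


Fisher information for exponential: I(lambda) = 1/lambda^2.
lambda = 48, lambda^2 = 2304.
I = 1/2304 = 0.000434

0.000434


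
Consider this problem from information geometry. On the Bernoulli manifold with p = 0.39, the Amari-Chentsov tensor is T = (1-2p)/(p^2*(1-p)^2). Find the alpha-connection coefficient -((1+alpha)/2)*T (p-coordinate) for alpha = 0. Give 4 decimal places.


Skewness (Amari-Chentsov) tensor: T = (1-2p)/(p^2*(1-p)^2).
p = 0.39, 1-2p = 0.22, p^2 = 0.1521, (1-p)^2 = 0.3721.
T = 0.22/(0.1521 * 0.3721) = 3.887172.
In the p-coordinate, Gamma^(alpha) = Gamma^(0) - (alpha/2)*T with Gamma^(0) = (1/2)*g'(p) = -T/2,
so Gamma^(alpha) = -((1+alpha)/2)*T.
alpha = 0, -(1+alpha)/2 = -0.5.
Gamma = -0.5 * 3.887172 = -1.9436

-1.9436


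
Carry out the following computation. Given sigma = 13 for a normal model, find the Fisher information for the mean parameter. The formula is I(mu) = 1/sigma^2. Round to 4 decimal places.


The Fisher information for the mean of a normal distribution is I(mu) = 1/sigma^2.
sigma = 13, so sigma^2 = 169.
I(mu) = 1/169 = 0.0059

0.0059


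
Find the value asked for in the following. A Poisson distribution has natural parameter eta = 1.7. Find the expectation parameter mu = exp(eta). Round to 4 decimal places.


Expectation parameter for Poisson exponential family:
mu = exp(eta).
eta = 1.7.
mu = exp(1.7) = 5.4739

5.4739


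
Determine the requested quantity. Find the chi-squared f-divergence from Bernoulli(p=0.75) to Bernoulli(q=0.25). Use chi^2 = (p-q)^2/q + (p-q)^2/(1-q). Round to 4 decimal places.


Chi-squared divergence between Bernoulli distributions:
chi^2 = (p-q)^2/q + (p-q)^2/(1-q).
p = 0.75, q = 0.25, p-q = 0.5.
(p-q)^2 = 0.25.
term1 = 0.25/0.25 = 1.0.
term2 = 0.25/0.75 = 0.333333.
chi^2 = 1.0 + 0.333333 = 1.3333

1.3333


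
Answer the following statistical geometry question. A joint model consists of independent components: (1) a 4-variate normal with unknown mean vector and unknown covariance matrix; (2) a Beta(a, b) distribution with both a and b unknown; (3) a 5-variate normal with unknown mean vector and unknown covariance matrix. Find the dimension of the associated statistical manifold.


The dimension of a statistical manifold equals the number of free
(independent) real parameters of the model. For a product of independent
blocks the parameter counts add.
- 4-variate normal: 4 (mean) + 4*5/2 = 10 (symmetric covariance) = 14.
- Beta (a, b): 2.
- 5-variate normal: 5 (mean) + 5*6/2 = 15 (symmetric covariance) = 20.
Total = 14 + 2 + 20 = 36.
Dimension = 36

36


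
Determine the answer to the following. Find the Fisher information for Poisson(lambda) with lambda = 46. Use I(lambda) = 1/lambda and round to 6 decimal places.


Fisher information for Poisson: I(lambda) = 1/lambda.
lambda = 46.
I(lambda) = 1/46 = 0.021739

0.021739


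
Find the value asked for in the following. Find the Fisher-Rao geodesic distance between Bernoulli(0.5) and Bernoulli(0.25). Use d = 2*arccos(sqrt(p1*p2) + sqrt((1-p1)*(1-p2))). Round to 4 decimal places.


Geodesic distance on Bernoulli manifold:
d(p1,p2) = 2*arccos(sqrt(p1*p2) + sqrt((1-p1)*(1-p2))).
sqrt(p1*p2) = sqrt(0.5*0.25) = 0.353553.
sqrt((1-p1)*(1-p2)) = sqrt(0.5*0.75) = 0.612372.
arg = 0.353553 + 0.612372 = 0.965926.
d = 2*arccos(0.965926) = 0.5236

0.5236


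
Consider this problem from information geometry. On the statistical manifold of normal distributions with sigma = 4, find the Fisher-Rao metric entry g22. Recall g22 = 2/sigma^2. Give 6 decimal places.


For the 2-parameter normal family, the Fisher metric has:
  g11 = 1/sigma^2, g22 = 2/sigma^2.
sigma = 4, sigma^2 = 16.
g22 = 0.125000

0.125000


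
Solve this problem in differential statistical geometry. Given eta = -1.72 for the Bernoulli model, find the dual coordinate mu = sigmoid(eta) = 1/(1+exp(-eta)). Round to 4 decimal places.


Dual coordinate (expectation parameter) for Bernoulli:
mu = 1/(1+exp(-eta)).
eta = -1.72.
exp(-eta) = exp(1.72) = 5.584528.
mu = 1/(1+5.584528) = 0.1519

0.1519


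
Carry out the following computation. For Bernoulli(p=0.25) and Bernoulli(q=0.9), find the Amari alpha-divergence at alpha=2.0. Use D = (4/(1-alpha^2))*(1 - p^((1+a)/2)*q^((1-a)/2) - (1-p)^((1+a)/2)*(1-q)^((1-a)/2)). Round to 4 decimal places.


Amari alpha-divergence:
D = (4/(1-alpha^2))*(1 - p^((1+a)/2)*q^((1-a)/2) - (1-p)^((1+a)/2)*(1-q)^((1-a)/2)).
alpha = 2.0, p = 0.25, q = 0.9.
e1 = (1+alpha)/2 = 1.5, e2 = (1-alpha)/2 = -0.5.
t1 = p^e1 * q^e2 = 0.25^1.5 * 0.9^-0.5 = 0.131762.
t2 = (1-p)^e1 * (1-q)^e2 = 0.75^1.5 * 0.1^-0.5 = 2.05396.
4/(1-alpha^2) = -1.333333.
D = -1.333333*(1 - 0.131762 - 2.05396) = 1.5810

1.5810


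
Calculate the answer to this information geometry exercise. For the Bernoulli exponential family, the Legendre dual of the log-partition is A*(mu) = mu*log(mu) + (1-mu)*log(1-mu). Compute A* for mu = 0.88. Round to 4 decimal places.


Legendre transform for Bernoulli:
A*(mu) = mu*log(mu) + (1-mu)*log(1-mu).
mu = 0.88, 1-mu = 0.12.
mu*log(mu) = 0.88*log(0.88) = -0.112493.
(1-mu)*log(1-mu) = 0.12*log(0.12) = -0.254432.
A* = -0.112493 + -0.254432 = -0.3669

-0.3669


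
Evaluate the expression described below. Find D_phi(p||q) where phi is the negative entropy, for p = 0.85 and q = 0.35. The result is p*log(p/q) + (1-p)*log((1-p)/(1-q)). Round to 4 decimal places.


Bregman divergence with negative entropy generator:
D = p*log(p/q) + (1-p)*log((1-p)/(1-q)).
p = 0.85, q = 0.35.
p*log(p/q) = 0.85*log(0.85/0.35) = 0.754208.
(1-p)*log((1-p)/(1-q)) = 0.15*log(0.15/0.65) = -0.219951.
D = 0.754208 + -0.219951 = 0.5343

0.5343


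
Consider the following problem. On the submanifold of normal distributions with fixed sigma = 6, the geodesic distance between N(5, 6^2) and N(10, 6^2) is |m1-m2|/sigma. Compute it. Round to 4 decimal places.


On the fixed-variance normal subfamily, geodesic distance = |m1-m2|/sigma.
|5 - 10| = 5.
sigma = 6.
d = 5/6 = 0.8333

0.8333


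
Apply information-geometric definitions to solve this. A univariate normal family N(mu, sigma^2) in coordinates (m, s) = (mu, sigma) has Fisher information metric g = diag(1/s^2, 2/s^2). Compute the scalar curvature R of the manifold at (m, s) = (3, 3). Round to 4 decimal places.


The metric has the form g = (A dm^2 + B ds^2)/s^2 with A = 1, B = 2.
Substitute u = sqrt(A/B)*m: g = B*(du^2 + ds^2)/s^2, i.e. B times the
Poincare upper half-plane metric, which has constant Gaussian curvature -1.
Scaling a 2D metric by a constant c divides the Gaussian curvature by c,
so K = -1/B = -1/(2) = -0.5000 everywhere (the point (m, s) = (3, 3) is irrelevant:
the curvature is constant).
Scalar curvature in dimension 2: R = 2K = -2/(2) = -1.0000.

-1.0000


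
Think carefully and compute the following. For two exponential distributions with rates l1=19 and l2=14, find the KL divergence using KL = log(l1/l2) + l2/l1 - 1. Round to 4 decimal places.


KL divergence for exponential family:
KL = log(l1/l2) + l2/l1 - 1.
log(19/14) = 0.305382.
14/19 = 0.736842.
KL = 0.305382 + 0.736842 - 1 = 0.0422

0.0422


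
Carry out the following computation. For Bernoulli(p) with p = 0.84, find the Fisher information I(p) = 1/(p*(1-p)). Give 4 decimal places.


For Bernoulli(p), Fisher information is I(p) = 1/(p*(1-p)).
p = 0.84, 1-p = 0.16.
p*(1-p) = 0.1344.
I(p) = 1/0.1344 = 7.4405

7.4405


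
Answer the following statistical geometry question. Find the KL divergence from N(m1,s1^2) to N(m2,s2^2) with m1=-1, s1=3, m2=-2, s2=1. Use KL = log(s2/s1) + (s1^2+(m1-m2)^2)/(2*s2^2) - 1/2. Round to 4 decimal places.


KL divergence between normal distributions:
KL = log(s2/s1) + (s1^2 + (m1-m2)^2)/(2*s2^2) - 1/2.
log(1/3) = -1.098612.
(3^2 + (-1--2)^2)/(2*1^2) = (9 + 1)/2 = 5.0.
KL = -1.098612 + 5.0 - 0.5 = 3.4014

3.4014


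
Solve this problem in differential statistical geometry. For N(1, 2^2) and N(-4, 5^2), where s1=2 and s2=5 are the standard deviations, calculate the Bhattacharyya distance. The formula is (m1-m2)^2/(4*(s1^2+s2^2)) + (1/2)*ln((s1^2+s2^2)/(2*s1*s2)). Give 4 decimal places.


Bhattacharyya distance between two Gaussians:
DB = (m1-m2)^2/(4*(s1^2+s2^2)) + (1/2)*ln((s1^2+s2^2)/(2*s1*s2)).
(m1-m2)^2 = (5)^2 = 25.
s1^2+s2^2 = 4 + 25 = 29.
term1 = 25/116 = 0.215517.
term2 = 0.5*ln(29/20.0) = 0.185782.
DB = 0.215517 + 0.185782 = 0.4013

0.4013


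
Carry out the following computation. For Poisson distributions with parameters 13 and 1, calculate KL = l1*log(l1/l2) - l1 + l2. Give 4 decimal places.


KL divergence for Poisson:
KL = l1*log(l1/l2) - l1 + l2.
l1 = 13, l2 = 1.
log(13/1) = 2.564949.
l1*log(l1/l2) = 13 * 2.564949 = 33.344342.
KL = 33.344342 - 13 + 1 = 21.3443

21.3443


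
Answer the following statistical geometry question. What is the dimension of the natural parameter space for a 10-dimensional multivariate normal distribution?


Exponential family dimension calculation:
For 10-dim MVN: mean has 10 params, covariance has 10*11/2 = 55 unique entries.
Total dim = 10 + 55 = 65.

65


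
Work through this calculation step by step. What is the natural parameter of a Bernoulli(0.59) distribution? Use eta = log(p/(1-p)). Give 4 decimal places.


Natural parameter for Bernoulli: eta = log(p/(1-p)).
p = 0.59, 1-p = 0.41.
p/(1-p) = 1.439024.
eta = log(1.439024) = 0.3640

0.3640


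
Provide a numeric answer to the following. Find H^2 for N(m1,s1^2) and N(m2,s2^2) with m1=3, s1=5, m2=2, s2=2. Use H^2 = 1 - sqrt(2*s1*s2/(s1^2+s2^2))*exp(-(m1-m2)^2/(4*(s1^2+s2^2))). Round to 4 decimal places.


Squared Hellinger distance for Gaussians:
H^2 = 1 - sqrt(2*s1*s2/(s1^2+s2^2)) * exp(-(m1-m2)^2/(4*(s1^2+s2^2))).
s1^2 = 25, s2^2 = 4, s1^2+s2^2 = 29.
sqrt(2*5*2/(29)) = 0.830455.
(m1-m2)^2 = (1)^2 = 1.
exp(-1/(4*29)) = exp(-0.008621) = 0.991416.
H^2 = 1 - 0.830455*0.991416 = 0.1767

0.1767


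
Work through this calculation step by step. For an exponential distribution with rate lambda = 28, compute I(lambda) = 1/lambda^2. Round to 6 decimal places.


Fisher information for exponential: I(lambda) = 1/lambda^2.
lambda = 28, lambda^2 = 784.
I = 1/784 = 0.001276

0.001276


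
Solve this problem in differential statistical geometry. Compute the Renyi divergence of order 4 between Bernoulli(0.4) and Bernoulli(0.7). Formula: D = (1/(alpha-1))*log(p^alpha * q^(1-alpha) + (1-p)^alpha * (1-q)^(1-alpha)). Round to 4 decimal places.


Renyi divergence of order alpha between Bernoulli distributions:
D = (1/(alpha-1))*log(p^alpha * q^(1-alpha) + (1-p)^alpha * (1-q)^(1-alpha)).
alpha = 4, p = 0.4, q = 0.7.
p^alpha * q^(1-alpha) = 0.4^4 * 0.7^-3 = 0.074636.
(1-p)^alpha * (1-q)^(1-alpha) = 0.6^4 * 0.3^-3 = 4.8.
sum = 0.074636 + 4.8 = 4.874636.
D = (1/3)*log(4.874636) = 0.5280

0.5280


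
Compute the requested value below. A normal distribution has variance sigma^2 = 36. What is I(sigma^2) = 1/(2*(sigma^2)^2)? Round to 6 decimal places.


Fisher information for variance: I(sigma^2) = 1/(2*sigma^4).
sigma^2 = 36, so sigma^4 = 1296.
I = 1/(2*1296) = 1/2592 = 0.000386

0.000386


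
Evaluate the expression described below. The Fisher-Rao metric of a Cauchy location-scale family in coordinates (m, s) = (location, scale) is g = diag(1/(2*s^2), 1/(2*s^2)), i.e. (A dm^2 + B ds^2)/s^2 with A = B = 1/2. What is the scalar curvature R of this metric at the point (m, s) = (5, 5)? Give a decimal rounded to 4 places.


The metric has the form g = (A dm^2 + B ds^2)/s^2 with A = 1/2, B = 1/2.
Substitute u = sqrt(A/B)*m: g = B*(du^2 + ds^2)/s^2, i.e. B times the
Poincare upper half-plane metric, which has constant Gaussian curvature -1.
Scaling a 2D metric by a constant c divides the Gaussian curvature by c,
so K = -1/B = -1/(1/2) = -2.0000 everywhere (the point (m, s) = (5, 5) is irrelevant:
the curvature is constant).
Scalar curvature in dimension 2: R = 2K = -2/(1/2) = -4.0000.

-4.0000


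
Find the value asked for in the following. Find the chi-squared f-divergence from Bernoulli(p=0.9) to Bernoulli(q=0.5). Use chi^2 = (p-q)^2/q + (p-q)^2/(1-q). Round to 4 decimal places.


Chi-squared divergence between Bernoulli distributions:
chi^2 = (p-q)^2/q + (p-q)^2/(1-q).
p = 0.9, q = 0.5, p-q = 0.4.
(p-q)^2 = 0.16.
term1 = 0.16/0.5 = 0.32.
term2 = 0.16/0.5 = 0.32.
chi^2 = 0.32 + 0.32 = 0.6400

0.6400


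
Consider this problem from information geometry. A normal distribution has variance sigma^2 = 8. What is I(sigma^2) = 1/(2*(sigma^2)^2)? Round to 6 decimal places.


Fisher information for variance: I(sigma^2) = 1/(2*sigma^4).
sigma^2 = 8, so sigma^4 = 64.
I = 1/(2*64) = 1/128 = 0.007813

0.007813


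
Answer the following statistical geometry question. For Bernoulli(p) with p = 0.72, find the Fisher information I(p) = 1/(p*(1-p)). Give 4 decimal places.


For Bernoulli(p), Fisher information is I(p) = 1/(p*(1-p)).
p = 0.72, 1-p = 0.28.
p*(1-p) = 0.2016.
I(p) = 1/0.2016 = 4.9603

4.9603


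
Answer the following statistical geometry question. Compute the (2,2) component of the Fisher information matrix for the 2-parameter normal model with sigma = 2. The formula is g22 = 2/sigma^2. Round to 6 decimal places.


For the 2-parameter normal family, the Fisher metric has:
  g11 = 1/sigma^2, g22 = 2/sigma^2.
sigma = 2, sigma^2 = 4.
g22 = 0.500000

0.500000


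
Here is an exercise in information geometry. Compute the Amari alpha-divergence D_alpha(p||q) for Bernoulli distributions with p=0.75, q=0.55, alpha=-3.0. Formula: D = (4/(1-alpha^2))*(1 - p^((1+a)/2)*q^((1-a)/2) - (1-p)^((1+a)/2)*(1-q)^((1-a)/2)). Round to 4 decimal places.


Amari alpha-divergence:
D = (4/(1-alpha^2))*(1 - p^((1+a)/2)*q^((1-a)/2) - (1-p)^((1+a)/2)*(1-q)^((1-a)/2)).
alpha = -3.0, p = 0.75, q = 0.55.
e1 = (1+alpha)/2 = -1.0, e2 = (1-alpha)/2 = 2.0.
t1 = p^e1 * q^e2 = 0.75^-1.0 * 0.55^2.0 = 0.403333.
t2 = (1-p)^e1 * (1-q)^e2 = 0.25^-1.0 * 0.45^2.0 = 0.81.
4/(1-alpha^2) = -0.5.
D = -0.5*(1 - 0.403333 - 0.81) = 0.1067

0.1067


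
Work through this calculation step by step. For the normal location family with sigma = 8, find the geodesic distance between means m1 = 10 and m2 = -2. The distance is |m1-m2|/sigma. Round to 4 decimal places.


On the fixed-variance normal subfamily, geodesic distance = |m1-m2|/sigma.
|10 - -2| = 12.
sigma = 8.
d = 12/8 = 1.5000

1.5000


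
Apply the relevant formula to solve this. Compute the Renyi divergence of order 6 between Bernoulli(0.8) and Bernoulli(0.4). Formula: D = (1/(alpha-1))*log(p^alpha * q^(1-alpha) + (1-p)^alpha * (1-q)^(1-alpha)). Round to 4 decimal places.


Renyi divergence of order alpha between Bernoulli distributions:
D = (1/(alpha-1))*log(p^alpha * q^(1-alpha) + (1-p)^alpha * (1-q)^(1-alpha)).
alpha = 6, p = 0.8, q = 0.4.
p^alpha * q^(1-alpha) = 0.8^6 * 0.4^-5 = 25.6.
(1-p)^alpha * (1-q)^(1-alpha) = 0.2^6 * 0.6^-5 = 0.000823.
sum = 25.6 + 0.000823 = 25.600823.
D = (1/5)*log(25.600823) = 0.6485

0.6485
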